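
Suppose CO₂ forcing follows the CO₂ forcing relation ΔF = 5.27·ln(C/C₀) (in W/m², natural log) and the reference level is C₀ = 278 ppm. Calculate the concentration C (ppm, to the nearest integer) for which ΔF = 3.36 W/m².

Set 5.27 ln(C/278) = 3.36, so ln(C/278) = 3.36/5.27 = 0.63757.
Then C/278 = e^0.63757 = 1.89188, giving C = 278 × 1.89188 = 525.94 ppm.

C ≈ 526 ppm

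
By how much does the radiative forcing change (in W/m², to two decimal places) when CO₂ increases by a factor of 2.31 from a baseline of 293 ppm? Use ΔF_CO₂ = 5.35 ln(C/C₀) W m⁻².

ΔF = 4.48 W/m²

Because the forcing depends only on the ratio C/C₀, the initial concentration does not enter.
ΔF = 5.35 × ln(2.31) = 5.35 × 0.83725 = 4.4793 W/m².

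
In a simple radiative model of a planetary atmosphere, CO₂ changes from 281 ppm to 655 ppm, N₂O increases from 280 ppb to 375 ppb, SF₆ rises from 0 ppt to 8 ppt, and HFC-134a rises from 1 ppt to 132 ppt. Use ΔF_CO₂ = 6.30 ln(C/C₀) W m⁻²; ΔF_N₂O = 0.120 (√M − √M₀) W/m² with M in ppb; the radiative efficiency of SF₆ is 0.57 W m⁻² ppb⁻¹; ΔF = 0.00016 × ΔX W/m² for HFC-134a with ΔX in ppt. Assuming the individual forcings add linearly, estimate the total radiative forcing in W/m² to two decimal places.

CO₂: 6.30 × ln(655/281) = 6.30 × ln(2.33096) = 6.30 × 0.84628 = 5.3316 W/m².
N₂O: 0.120 × (√375 − √280) = 0.120 × (19.3649 − 16.7332) = 0.120 × 2.6317 = 0.3158 W/m².
SF₆: Δ = 8 − 0 = 8 ppt = 0.008 ppb; ΔF = 0.57 × 0.008 = 0.0046 W/m².
HFC-134a: ΔF = 0.00016 × (132 − 1) = 0.00016 × 131 = 0.0210 W/m².
Total ΔF = 5.3316 + 0.3158 + 0.0046 + 0.0210 = 5.6730 W/m².

ΔF = 5.67 W/m²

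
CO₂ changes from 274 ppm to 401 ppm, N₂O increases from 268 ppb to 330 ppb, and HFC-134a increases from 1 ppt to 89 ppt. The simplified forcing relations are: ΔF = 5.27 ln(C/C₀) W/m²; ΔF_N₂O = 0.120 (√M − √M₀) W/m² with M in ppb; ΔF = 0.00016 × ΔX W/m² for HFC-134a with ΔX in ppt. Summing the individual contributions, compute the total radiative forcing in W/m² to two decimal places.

CO₂: 5.27 × ln(401/274) = 5.27 × ln(1.46350) = 5.27 × 0.38083 = 2.0070 W/m².
N₂O: 0.120 × (√330 − √268) = 0.120 × (18.1659 − 16.3707) = 0.120 × 1.7952 = 0.2154 W/m².
HFC-134a: ΔF = 0.00016 × (89 − 1) = 0.00016 × 88 = 0.0141 W/m².
Total ΔF = 2.0070 + 0.2154 + 0.0141 = 2.2365 W/m².

ΔF = 2.24 W/m²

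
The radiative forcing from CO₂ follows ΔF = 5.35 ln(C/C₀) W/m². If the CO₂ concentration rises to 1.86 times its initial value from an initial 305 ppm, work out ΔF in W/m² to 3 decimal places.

Because the forcing depends only on the ratio C/C₀, the initial concentration does not enter.
ΔF = 5.35 × ln(1.86) = 5.35 × 0.62058 = 3.3201 W/m².

ΔF = 3.320 W/m²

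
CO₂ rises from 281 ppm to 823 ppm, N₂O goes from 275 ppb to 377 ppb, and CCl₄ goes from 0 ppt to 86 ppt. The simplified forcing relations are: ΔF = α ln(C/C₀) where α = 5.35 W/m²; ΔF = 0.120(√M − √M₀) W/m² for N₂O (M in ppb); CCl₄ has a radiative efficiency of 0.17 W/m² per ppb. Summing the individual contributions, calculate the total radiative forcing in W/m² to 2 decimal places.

ΔF = 6.10 W/m²

CO₂: 5.35 × ln(823/281) = 5.35 × ln(2.92883) = 5.35 × 1.07460 = 5.7491 W/m².
N₂O: 0.120 × (√377 − √275) = 0.120 × (19.4165 − 16.5831) = 0.120 × 2.8334 = 0.3400 W/m².
CCl₄: Δ = 86 − 0 = 86 ppt = 0.086 ppb; ΔF = 0.17 × 0.086 = 0.0146 W/m².
Total ΔF = 5.7491 + 0.3400 + 0.0146 = 6.1037 W/m².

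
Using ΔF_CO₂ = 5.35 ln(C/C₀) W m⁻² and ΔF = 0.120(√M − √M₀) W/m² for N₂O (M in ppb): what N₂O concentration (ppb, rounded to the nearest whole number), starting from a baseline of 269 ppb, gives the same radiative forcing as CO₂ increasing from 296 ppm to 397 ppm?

CO₂ forcing: 5.35 × ln(397/296) = 5.35 × 0.293577 = 1.57064 W/m².
Set 0.120(√M − √269) = 1.57064: √M = 1.57064/0.120 + √269 = 13.0887 + 16.4012 = 29.4899.
M = (29.4899)² = 869.65 ppb.

M ≈ 870 ppb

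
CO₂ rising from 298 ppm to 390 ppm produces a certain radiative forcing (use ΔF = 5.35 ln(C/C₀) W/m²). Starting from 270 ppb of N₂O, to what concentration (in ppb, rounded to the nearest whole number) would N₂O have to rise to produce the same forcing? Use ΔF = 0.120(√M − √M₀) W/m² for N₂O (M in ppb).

CO₂ forcing: 5.35 × ln(390/298) = 5.35 × 0.269053 = 1.43943 W/m².
Set 0.120(√M − √270) = 1.43943: √M = 1.43943/0.120 + √270 = 11.9953 + 16.4317 = 28.4270.
M = (28.4270)² = 808.09 ppb.

M ≈ 808 ppb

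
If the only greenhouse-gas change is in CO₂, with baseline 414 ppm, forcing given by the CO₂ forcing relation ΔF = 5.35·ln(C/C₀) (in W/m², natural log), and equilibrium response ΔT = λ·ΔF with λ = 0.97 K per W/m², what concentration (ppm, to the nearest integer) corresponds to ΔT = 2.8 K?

Required forcing: ΔF = ΔT/λ = 2.8/0.97 = 2.8866 W/m².
Then ln(C/414) = ΔF/5.35 = 2.8866/5.35 = 0.53955.
So C = 414 × e^0.53955 = 414 × 1.71523 = 710.11 ppm.

C ≈ 710 ppm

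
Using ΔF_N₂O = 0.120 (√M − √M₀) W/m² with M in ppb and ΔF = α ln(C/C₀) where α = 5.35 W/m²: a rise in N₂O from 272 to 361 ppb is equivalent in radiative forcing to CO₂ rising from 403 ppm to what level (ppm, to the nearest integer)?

N₂O forcing: 0.120 × (√361 − √272) = 0.120 × (19.0000 − 16.4924) = 0.120 × 2.5076 = 0.30091 W/m².
Set 5.35 ln(C/403) = 0.30091: ln(C/403) = 0.30091/5.35 = 0.05624, so C = 403 × e^0.05624 = 403 × 1.05785 = 426.31 ppm.

C ≈ 426 ppm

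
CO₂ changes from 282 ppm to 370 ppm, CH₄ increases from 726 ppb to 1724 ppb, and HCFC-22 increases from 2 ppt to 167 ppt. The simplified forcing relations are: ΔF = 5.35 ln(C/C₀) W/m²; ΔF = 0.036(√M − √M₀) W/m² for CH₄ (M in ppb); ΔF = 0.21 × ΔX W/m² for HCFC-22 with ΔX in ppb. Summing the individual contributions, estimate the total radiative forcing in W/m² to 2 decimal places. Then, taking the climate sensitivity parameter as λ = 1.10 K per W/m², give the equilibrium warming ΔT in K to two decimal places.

CO₂: 5.35 × ln(370/282) = 5.35 × ln(1.31206) = 5.35 × 0.27160 = 1.4531 W/m².
CH₄: 0.036 × (√1724 − √726) = 0.036 × (41.5211 − 26.9444) = 0.036 × 14.5767 = 0.5248 W/m².
HCFC-22: Δ = 167 − 2 = 165 ppt = 0.165 ppb; ΔF = 0.21 × 0.165 = 0.0347 W/m².
Total ΔF = 1.4531 + 0.5248 + 0.0347 = 2.0126 W/m².
ΔT = λ ΔF = 1.10 × 2.01 = 2.2110 K.

ΔF = 2.01 W/m²; ΔT = 2.21 K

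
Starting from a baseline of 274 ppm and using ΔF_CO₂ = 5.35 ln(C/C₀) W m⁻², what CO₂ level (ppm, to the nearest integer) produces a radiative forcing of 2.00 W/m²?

C ≈ 398 ppm

Set 5.35 ln(C/274) = 2.00, so ln(C/274) = 2.00/5.35 = 0.37383.
Then C/274 = e^0.37383 = 1.45329, giving C = 274 × 1.45329 = 398.20 ppm.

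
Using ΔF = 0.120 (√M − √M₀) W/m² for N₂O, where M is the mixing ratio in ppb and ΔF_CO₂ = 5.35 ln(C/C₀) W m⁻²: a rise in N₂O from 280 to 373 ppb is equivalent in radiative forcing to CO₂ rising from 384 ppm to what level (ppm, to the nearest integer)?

N₂O forcing: 0.120 × (√373 − √280) = 0.120 × (19.3132 − 16.7332) = 0.120 × 2.5800 = 0.30960 W/m².
Set 5.35 ln(C/384) = 0.30960: ln(C/384) = 0.30960/5.35 = 0.05787, so C = 384 × e^0.05787 = 384 × 1.05958 = 406.88 ppm.

C ≈ 407 ppm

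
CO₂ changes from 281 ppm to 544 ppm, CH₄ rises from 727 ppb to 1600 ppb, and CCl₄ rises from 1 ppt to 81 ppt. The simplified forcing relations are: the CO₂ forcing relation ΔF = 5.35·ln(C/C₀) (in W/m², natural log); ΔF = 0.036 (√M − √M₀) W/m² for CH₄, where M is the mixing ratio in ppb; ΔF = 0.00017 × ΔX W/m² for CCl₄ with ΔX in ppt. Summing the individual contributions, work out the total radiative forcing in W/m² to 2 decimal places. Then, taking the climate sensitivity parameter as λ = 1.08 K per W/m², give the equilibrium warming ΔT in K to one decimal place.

ΔF = 4.02 W/m²; ΔT = 4.3 K

CO₂: 5.35 × ln(544/281) = 5.35 × ln(1.93594) = 5.35 × 0.66059 = 3.5342 W/m².
CH₄: 0.036 × (√1600 − √727) = 0.036 × (40.0000 − 26.9629) = 0.036 × 13.0371 = 0.4693 W/m².
CCl₄: ΔF = 0.00017 × (81 − 1) = 0.00017 × 80 = 0.0136 W/m².
Total ΔF = 3.5342 + 0.4693 + 0.0136 = 4.0171 W/m².
ΔT = λ ΔF = 1.08 × 4.02 = 4.3416 K.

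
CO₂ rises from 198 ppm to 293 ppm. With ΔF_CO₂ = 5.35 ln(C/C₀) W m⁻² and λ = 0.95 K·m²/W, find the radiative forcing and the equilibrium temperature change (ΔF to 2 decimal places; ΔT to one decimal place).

ΔF = 2.10 W/m²; ΔT = 2.0 K

CO₂: 5.35 × ln(293/198) = 5.35 × ln(1.47980) = 5.35 × 0.39191 = 2.0967 W/m².
ΔT = λ ΔF = 0.95 × 2.10 = 1.9950 K.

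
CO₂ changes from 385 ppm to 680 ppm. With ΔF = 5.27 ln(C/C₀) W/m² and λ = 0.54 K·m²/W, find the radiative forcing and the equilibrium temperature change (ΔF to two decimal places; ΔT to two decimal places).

CO₂: 5.27 × ln(680/385) = 5.27 × ln(1.76623) = 5.27 × 0.56885 = 2.9978 W/m².
ΔT = λ ΔF = 0.54 × 3.00 = 1.6200 K.

ΔF = 3.00 W/m²; ΔT = 1.62 K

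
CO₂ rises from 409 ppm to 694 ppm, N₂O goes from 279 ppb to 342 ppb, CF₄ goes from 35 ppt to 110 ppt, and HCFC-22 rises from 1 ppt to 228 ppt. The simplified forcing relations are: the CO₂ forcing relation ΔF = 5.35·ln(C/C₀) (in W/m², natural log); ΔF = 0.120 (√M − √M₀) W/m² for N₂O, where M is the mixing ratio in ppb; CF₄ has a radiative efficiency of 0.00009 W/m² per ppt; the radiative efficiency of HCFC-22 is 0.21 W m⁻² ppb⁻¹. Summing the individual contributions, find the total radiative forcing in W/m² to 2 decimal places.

CO₂: 5.35 × ln(694/409) = 5.35 × ln(1.69682) = 5.35 × 0.52876 = 2.8289 W/m².
N₂O: 0.120 × (√342 − √279) = 0.120 × (18.4932 − 16.7033) = 0.120 × 1.7899 = 0.2148 W/m².
CF₄: ΔF = 0.00009 × (110 − 35) = 0.00009 × 75 = 0.0068 W/m².
HCFC-22: Δ = 228 − 1 = 227 ppt = 0.227 ppb; ΔF = 0.21 × 0.227 = 0.0477 W/m².
Total ΔF = 2.8289 + 0.2148 + 0.0068 + 0.0477 = 3.0982 W/m².

ΔF = 3.10 W/m²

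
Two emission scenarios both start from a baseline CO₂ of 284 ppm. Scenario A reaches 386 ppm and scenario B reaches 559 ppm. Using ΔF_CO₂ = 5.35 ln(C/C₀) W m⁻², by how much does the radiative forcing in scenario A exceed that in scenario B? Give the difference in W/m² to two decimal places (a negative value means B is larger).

ΔF_A = 5.35 ln(386/284) = 5.35 × 0.30686 = 1.6417 W/m².
ΔF_B = 5.35 ln(559/284) = 5.35 × 0.67718 = 3.6229 W/m².
Difference: 1.6417 − 3.6229 = -1.9812 W/m².

ΔF_A − ΔF_B = -1.98 W/m²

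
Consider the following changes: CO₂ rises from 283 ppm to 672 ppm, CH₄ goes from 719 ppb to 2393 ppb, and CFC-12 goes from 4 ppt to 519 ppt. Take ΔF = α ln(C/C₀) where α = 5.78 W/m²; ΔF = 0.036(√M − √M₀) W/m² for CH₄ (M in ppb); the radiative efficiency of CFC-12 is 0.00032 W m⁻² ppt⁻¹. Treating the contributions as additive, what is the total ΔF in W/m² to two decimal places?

CO₂: 5.78 × ln(672/283) = 5.78 × ln(2.37456) = 5.78 × 0.86481 = 4.9986 W/m².
CH₄: 0.036 × (√2393 − √719) = 0.036 × (48.9183 − 26.8142) = 0.036 × 22.1041 = 0.7957 W/m².
CFC-12: ΔF = 0.00032 × (519 − 4) = 0.00032 × 515 = 0.1648 W/m².
Total ΔF = 4.9986 + 0.7957 + 0.1648 = 5.9591 W/m².

ΔF = 5.96 W/m²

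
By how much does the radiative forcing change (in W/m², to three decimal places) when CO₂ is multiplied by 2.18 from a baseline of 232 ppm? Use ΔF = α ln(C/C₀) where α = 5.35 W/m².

ΔF = 5.35 × ln(2.18) = 5.35 × 0.77932 = 4.1694 W/m².

ΔF = 4.169 W/m²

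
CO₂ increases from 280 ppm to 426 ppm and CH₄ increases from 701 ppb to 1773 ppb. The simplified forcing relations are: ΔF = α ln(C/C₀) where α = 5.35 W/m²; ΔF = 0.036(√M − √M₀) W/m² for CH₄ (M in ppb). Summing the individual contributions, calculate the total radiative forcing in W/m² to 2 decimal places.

ΔF = 2.81 W/m²

CO₂: 5.35 × ln(426/280) = 5.35 × ln(1.52143) = 5.35 × 0.41965 = 2.2451 W/m².
CH₄: 0.036 × (√1773 − √701) = 0.036 × (42.1070 − 26.4764) = 0.036 × 15.6306 = 0.5627 W/m².
Total ΔF = 2.2451 + 0.5627 = 2.8078 W/m².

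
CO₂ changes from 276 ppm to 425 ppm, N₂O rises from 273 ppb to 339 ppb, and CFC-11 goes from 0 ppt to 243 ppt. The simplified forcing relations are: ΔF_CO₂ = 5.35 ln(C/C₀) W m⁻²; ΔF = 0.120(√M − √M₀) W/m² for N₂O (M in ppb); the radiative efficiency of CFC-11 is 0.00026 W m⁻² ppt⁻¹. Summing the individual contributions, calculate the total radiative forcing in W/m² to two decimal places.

ΔF = 2.60 W/m²

CO₂: 5.35 × ln(425/276) = 5.35 × ln(1.53986) = 5.35 × 0.43169 = 2.3095 W/m².
N₂O: 0.120 × (√339 − √273) = 0.120 × (18.4120 − 16.5227) = 0.120 × 1.8893 = 0.2267 W/m².
CFC-11: ΔF = 0.00026 × (243 − 0) = 0.00026 × 243 = 0.0632 W/m².
Total ΔF = 2.3095 + 0.2267 + 0.0632 = 2.5994 W/m².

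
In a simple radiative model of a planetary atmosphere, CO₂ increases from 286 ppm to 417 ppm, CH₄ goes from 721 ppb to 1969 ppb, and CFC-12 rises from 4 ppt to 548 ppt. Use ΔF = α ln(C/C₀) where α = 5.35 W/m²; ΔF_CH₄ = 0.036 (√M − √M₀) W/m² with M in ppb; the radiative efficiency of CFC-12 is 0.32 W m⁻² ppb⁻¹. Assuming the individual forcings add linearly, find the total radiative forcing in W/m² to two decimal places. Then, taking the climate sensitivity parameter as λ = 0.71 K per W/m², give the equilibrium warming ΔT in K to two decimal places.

ΔF = 2.82 W/m²; ΔT = 2.00 K

CO₂: 5.35 × ln(417/286) = 5.35 × ln(1.45804) = 5.35 × 0.37709 = 2.0174 W/m².
CH₄: 0.036 × (√1969 − √721) = 0.036 × (44.3734 − 26.8514) = 0.036 × 17.5220 = 0.6308 W/m².
CFC-12: Δ = 548 − 4 = 544 ppt = 0.544 ppb; ΔF = 0.32 × 0.544 = 0.1741 W/m².
Total ΔF = 2.0174 + 0.6308 + 0.1741 = 2.8223 W/m².
ΔT = λ ΔF = 0.71 × 2.82 = 2.0022 K.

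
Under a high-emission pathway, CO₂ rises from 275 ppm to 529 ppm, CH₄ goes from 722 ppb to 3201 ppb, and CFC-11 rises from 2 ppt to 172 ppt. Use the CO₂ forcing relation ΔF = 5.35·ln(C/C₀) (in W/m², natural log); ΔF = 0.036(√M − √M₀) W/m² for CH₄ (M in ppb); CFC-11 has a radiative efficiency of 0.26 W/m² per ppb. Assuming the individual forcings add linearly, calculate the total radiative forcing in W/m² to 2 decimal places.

ΔF = 4.61 W/m²

CO₂: 5.35 × ln(529/275) = 5.35 × ln(1.92364) = 5.35 × 0.65422 = 3.5001 W/m².
CH₄: 0.036 × (√3201 − √722) = 0.036 × (56.5774 − 26.8701) = 0.036 × 29.7073 = 1.0695 W/m².
CFC-11: Δ = 172 − 2 = 170 ppt = 0.170 ppb; ΔF = 0.26 × 0.170 = 0.0442 W/m².
Total ΔF = 3.5001 + 1.0695 + 0.0442 = 4.6138 W/m².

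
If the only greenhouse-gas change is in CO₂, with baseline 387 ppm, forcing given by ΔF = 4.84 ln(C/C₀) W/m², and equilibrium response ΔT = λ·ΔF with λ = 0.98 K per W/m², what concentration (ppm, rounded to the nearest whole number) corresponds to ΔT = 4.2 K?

Required forcing: ΔF = ΔT/λ = 4.2/0.98 = 4.2857 W/m².
Then ln(C/387) = ΔF/4.84 = 4.2857/4.84 = 0.88548.
So C = 387 × e^0.88548 = 387 × 2.42415 = 938.15 ppm.

C ≈ 938 ppm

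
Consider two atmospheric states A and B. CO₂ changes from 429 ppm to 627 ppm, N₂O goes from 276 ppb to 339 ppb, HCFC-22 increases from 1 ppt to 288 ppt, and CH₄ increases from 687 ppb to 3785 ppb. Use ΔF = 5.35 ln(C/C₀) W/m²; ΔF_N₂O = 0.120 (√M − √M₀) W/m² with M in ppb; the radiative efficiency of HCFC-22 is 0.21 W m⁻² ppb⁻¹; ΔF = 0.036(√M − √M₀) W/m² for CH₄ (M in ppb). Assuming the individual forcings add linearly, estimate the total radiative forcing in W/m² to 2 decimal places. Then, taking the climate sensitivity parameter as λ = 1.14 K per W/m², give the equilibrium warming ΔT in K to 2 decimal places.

ΔF = 3.58 W/m²; ΔT = 4.08 K

CO₂: 5.35 × ln(627/429) = 5.35 × ln(1.46154) = 5.35 × 0.37949 = 2.0303 W/m².
N₂O: 0.120 × (√339 − √276) = 0.120 × (18.4120 − 16.6132) = 0.120 × 1.7988 = 0.2159 W/m².
HCFC-22: Δ = 288 − 1 = 287 ppt = 0.287 ppb; ΔF = 0.21 × 0.287 = 0.0603 W/m².
CH₄: 0.036 × (√3785 − √687) = 0.036 × (61.5224 − 26.2107) = 0.036 × 35.3117 = 1.2712 W/m².
Total ΔF = 2.0303 + 0.2159 + 0.0603 + 1.2712 = 3.5777 W/m².
ΔT = λ ΔF = 1.14 × 3.58 = 4.0812 K.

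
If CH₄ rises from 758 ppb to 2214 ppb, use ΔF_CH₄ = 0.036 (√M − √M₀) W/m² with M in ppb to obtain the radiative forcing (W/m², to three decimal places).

CH₄: 0.036 × (√2214 − √758) = 0.036 × (47.0532 − 27.5318) = 0.036 × 19.5214 = 0.7028 W/m².

ΔF = 0.703 W/m²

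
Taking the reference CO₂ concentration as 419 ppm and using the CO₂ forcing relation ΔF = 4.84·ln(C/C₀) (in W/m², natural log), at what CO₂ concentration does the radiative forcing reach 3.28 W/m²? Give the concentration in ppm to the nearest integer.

Set 4.84 ln(C/419) = 3.28, so ln(C/419) = 3.28/4.84 = 0.67769.
Then C/419 = e^0.67769 = 1.96932, giving C = 419 × 1.96932 = 825.15 ppm.

C ≈ 825 ppm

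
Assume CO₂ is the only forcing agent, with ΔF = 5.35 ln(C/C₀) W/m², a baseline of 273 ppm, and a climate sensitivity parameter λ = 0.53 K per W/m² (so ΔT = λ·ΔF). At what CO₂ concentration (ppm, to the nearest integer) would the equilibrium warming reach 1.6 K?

Required forcing: ΔF = ΔT/λ = 1.6/0.53 = 3.0189 W/m².
Then ln(C/273) = ΔF/5.35 = 3.0189/5.35 = 0.56428.
So C = 273 × e^0.56428 = 273 × 1.75818 = 479.98 ppm.

C ≈ 480 ppm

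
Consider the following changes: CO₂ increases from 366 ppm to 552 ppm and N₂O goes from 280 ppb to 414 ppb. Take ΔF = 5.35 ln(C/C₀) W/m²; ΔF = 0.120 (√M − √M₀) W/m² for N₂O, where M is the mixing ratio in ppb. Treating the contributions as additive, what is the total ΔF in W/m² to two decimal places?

ΔF = 2.63 W/m²

CO₂: 5.35 × ln(552/366) = 5.35 × ln(1.50820) = 5.35 × 0.41092 = 2.1984 W/m².
N₂O: 0.120 × (√414 − √280) = 0.120 × (20.3470 − 16.7332) = 0.120 × 3.6138 = 0.4337 W/m².
Total ΔF = 2.1984 + 0.4337 = 2.6321 W/m².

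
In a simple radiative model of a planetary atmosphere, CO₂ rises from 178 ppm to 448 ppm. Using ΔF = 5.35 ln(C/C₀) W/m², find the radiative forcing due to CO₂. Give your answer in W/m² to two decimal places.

ΔF = 4.94 W/m²

CO₂ absorption bands are partially saturated, so forcing scales with the logarithm of the concentration ratio.
CO₂: 5.35 × ln(448/178) = 5.35 × ln(2.51685) = 5.35 × 0.92301 = 4.9381 W/m².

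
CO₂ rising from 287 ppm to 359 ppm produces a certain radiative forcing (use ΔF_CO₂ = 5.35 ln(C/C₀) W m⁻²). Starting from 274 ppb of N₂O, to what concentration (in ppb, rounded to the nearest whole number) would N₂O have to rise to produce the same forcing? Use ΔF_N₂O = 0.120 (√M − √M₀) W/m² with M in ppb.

M ≈ 704 ppb

CO₂ forcing: 5.35 × ln(359/287) = 5.35 × 0.223840 = 1.19754 W/m².
Set 0.120(√M − √274) = 1.19754: √M = 1.19754/0.120 + √274 = 9.9795 + 16.5529 = 26.5324.
M = (26.5324)² = 703.97 ppb.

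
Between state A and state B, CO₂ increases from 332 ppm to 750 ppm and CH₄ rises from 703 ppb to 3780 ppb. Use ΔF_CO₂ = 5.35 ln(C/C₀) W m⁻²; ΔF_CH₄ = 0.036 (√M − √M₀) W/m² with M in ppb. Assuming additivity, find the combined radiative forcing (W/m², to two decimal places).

ΔF = 5.62 W/m²

CO₂: 5.35 × ln(750/332) = 5.35 × ln(2.25904) = 5.35 × 0.81494 = 4.3599 W/m².
CH₄: 0.036 × (√3780 − √703) = 0.036 × (61.4817 − 26.5141) = 0.036 × 34.9676 = 1.2588 W/m².
Total ΔF = 4.3599 + 1.2588 = 5.6187 W/m².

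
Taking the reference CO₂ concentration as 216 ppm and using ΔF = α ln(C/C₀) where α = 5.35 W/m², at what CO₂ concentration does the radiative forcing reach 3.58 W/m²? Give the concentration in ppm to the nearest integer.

Set 5.35 ln(C/216) = 3.58, so ln(C/216) = 3.58/5.35 = 0.66916.
Then C/216 = e^0.66916 = 1.95260, giving C = 216 × 1.95260 = 421.76 ppm.

C ≈ 422 ppm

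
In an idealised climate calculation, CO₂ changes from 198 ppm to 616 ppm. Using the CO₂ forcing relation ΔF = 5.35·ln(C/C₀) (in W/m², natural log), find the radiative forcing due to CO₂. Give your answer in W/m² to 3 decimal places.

CO₂ absorption bands are partially saturated, so forcing scales with the logarithm of the concentration ratio.
CO₂: 5.35 × ln(616/198) = 5.35 × ln(3.11111) = 5.35 × 1.13498 = 6.0721 W/m².

ΔF = 6.072 W/m²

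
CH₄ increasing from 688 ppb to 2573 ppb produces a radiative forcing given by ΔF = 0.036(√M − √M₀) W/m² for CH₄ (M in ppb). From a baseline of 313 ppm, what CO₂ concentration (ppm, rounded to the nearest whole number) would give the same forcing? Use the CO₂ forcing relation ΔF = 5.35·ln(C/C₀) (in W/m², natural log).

CH₄ forcing: 0.036 × (√2573 − √688) = 0.036 × (50.7247 − 26.2298) = 0.036 × 24.4949 = 0.88182 W/m².
Set 5.35 ln(C/313) = 0.88182: ln(C/313) = 0.88182/5.35 = 0.16483, so C = 313 × e^0.16483 = 313 × 1.17919 = 369.09 ppm.

C ≈ 369 ppm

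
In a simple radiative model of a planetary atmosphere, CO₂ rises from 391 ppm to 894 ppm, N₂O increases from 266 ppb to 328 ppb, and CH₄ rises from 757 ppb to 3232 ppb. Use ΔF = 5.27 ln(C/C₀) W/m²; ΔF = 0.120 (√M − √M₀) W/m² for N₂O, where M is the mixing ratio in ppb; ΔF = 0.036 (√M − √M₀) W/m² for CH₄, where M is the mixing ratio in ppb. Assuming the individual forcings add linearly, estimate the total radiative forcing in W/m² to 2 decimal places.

CO₂: 5.27 × ln(894/391) = 5.27 × ln(2.28645) = 5.27 × 0.82700 = 4.3583 W/m².
N₂O: 0.120 × (√328 − √266) = 0.120 × (18.1108 − 16.3095) = 0.120 × 1.8013 = 0.2162 W/m².
CH₄: 0.036 × (√3232 − √757) = 0.036 × (56.8507 − 27.5136) = 0.036 × 29.3371 = 1.0561 W/m².
Total ΔF = 4.3583 + 0.2162 + 1.0561 = 5.6306 W/m².

ΔF = 5.63 W/m²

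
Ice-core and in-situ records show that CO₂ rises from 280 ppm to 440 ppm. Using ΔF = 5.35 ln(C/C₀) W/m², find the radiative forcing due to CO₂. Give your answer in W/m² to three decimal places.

CO₂ absorption bands are partially saturated, so forcing scales with the logarithm of the concentration ratio.
CO₂: 5.35 × ln(440/280) = 5.35 × ln(1.57143) = 5.35 × 0.45199 = 2.4181 W/m².

ΔF = 2.418 W/m²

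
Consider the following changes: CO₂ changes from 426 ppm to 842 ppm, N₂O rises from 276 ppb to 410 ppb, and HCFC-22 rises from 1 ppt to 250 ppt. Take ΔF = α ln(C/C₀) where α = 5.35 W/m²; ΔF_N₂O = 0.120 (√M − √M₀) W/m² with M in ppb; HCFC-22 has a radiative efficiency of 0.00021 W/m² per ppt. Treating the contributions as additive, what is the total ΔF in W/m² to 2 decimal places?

ΔF = 4.13 W/m²

CO₂: 5.35 × ln(842/426) = 5.35 × ln(1.97653) = 5.35 × 0.68134 = 3.6452 W/m².
N₂O: 0.120 × (√410 − √276) = 0.120 × (20.2485 − 16.6132) = 0.120 × 3.6353 = 0.4362 W/m².
HCFC-22: ΔF = 0.00021 × (250 − 1) = 0.00021 × 249 = 0.0523 W/m².
Total ΔF = 3.6452 + 0.4362 + 0.0523 = 4.1337 W/m².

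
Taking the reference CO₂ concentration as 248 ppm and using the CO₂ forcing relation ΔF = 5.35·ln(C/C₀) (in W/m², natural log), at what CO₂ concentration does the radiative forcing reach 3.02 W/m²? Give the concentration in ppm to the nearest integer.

C ≈ 436 ppm

Set 5.35 ln(C/248) = 3.02, so ln(C/248) = 3.02/5.35 = 0.56449.
Then C/248 = e^0.56449 = 1.75855, giving C = 248 × 1.75855 = 436.12 ppm.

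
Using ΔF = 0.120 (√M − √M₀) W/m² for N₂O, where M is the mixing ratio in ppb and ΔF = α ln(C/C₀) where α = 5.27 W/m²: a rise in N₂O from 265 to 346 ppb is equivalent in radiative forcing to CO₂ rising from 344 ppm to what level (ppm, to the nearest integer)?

C ≈ 363 ppm

N₂O forcing: 0.120 × (√346 − √265) = 0.120 × (18.6011 − 16.2788) = 0.120 × 2.3223 = 0.27868 W/m².
Set 5.27 ln(C/344) = 0.27868: ln(C/344) = 0.27868/5.27 = 0.05288, so C = 344 × e^0.05288 = 344 × 1.05430 = 362.68 ppm.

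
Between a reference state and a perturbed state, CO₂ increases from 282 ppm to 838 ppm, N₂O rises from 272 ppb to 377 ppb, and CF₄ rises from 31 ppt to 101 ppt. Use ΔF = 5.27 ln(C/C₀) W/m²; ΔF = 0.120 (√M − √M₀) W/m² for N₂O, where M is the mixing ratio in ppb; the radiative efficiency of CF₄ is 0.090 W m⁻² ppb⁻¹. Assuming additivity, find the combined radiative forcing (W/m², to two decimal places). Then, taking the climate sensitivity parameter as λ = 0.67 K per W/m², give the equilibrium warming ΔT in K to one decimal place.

CO₂: 5.27 × ln(838/282) = 5.27 × ln(2.97163) = 5.27 × 1.08911 = 5.7396 W/m².
N₂O: 0.120 × (√377 − √272) = 0.120 × (19.4165 − 16.4924) = 0.120 × 2.9241 = 0.3509 W/m².
CF₄: Δ = 101 − 31 = 70 ppt = 0.070 ppb; ΔF = 0.090 × 0.070 = 0.0063 W/m².
Total ΔF = 5.7396 + 0.3509 + 0.0063 = 6.0968 W/m².
ΔT = λ ΔF = 0.67 × 6.10 = 4.0870 K.

ΔF = 6.10 W/m²; ΔT = 4.1 K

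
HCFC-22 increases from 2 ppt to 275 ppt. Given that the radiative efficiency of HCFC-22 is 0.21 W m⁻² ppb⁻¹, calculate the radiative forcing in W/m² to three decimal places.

ΔF = 0.057 W/m²

HCFC-22: Δ = 275 − 2 = 273 ppt = 0.273 ppb; ΔF = 0.21 × 0.273 = 0.0573 W/m².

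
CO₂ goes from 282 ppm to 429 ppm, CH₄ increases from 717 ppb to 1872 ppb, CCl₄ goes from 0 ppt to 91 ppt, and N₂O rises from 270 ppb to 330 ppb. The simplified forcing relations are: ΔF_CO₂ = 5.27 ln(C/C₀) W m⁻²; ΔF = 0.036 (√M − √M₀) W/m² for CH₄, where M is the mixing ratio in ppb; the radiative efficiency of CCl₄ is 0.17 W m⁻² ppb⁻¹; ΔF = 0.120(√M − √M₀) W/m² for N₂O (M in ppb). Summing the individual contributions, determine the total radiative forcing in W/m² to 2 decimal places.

CO₂: 5.27 × ln(429/282) = 5.27 × ln(1.52128) = 5.27 × 0.41955 = 2.2110 W/m².
CH₄: 0.036 × (√1872 − √717) = 0.036 × (43.2666 − 26.7769) = 0.036 × 16.4897 = 0.5936 W/m².
CCl₄: Δ = 91 − 0 = 91 ppt = 0.091 ppb; ΔF = 0.17 × 0.091 = 0.0155 W/m².
N₂O: 0.120 × (√330 − √270) = 0.120 × (18.1659 − 16.4317) = 0.120 × 1.7342 = 0.2081 W/m².
Total ΔF = 2.2110 + 0.5936 + 0.0155 + 0.2081 = 3.0282 W/m².

ΔF = 3.03 W/m²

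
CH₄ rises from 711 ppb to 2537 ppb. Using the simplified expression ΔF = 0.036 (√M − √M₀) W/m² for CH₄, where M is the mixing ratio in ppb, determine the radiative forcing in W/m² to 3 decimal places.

ΔF = 0.853 W/m²

CH₄: 0.036 × (√2537 − √711) = 0.036 × (50.3686 − 26.6646) = 0.036 × 23.7040 = 0.8533 W/m².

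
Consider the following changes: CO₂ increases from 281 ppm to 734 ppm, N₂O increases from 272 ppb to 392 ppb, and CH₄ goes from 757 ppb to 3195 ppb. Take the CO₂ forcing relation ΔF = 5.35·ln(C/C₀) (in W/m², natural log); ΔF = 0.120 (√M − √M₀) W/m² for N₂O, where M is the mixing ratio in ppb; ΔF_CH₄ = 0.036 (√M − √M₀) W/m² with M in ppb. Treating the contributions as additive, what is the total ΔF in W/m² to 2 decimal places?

CO₂: 5.35 × ln(734/281) = 5.35 × ln(2.61210) = 5.35 × 0.96015 = 5.1368 W/m².
N₂O: 0.120 × (√392 − √272) = 0.120 × (19.7990 − 16.4924) = 0.120 × 3.3066 = 0.3968 W/m².
CH₄: 0.036 × (√3195 − √757) = 0.036 × (56.5243 − 27.5136) = 0.036 × 29.0107 = 1.0444 W/m².
Total ΔF = 5.1368 + 0.3968 + 1.0444 = 6.5780 W/m².

ΔF = 6.58 W/m²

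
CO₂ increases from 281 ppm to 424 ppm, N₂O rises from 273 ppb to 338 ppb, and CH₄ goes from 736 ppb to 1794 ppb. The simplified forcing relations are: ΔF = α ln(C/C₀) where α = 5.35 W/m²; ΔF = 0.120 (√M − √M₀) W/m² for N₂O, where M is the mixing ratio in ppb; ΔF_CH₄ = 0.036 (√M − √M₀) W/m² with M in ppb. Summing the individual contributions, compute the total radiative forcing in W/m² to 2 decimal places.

ΔF = 2.97 W/m²

CO₂: 5.35 × ln(424/281) = 5.35 × ln(1.50890) = 5.35 × 0.41138 = 2.2009 W/m².
N₂O: 0.120 × (√338 − √273) = 0.120 × (18.3848 − 16.5227) = 0.120 × 1.8621 = 0.2235 W/m².
CH₄: 0.036 × (√1794 − √736) = 0.036 × (42.3556 − 27.1293) = 0.036 × 15.2263 = 0.5481 W/m².
Total ΔF = 2.2009 + 0.2235 + 0.5481 = 2.9725 W/m².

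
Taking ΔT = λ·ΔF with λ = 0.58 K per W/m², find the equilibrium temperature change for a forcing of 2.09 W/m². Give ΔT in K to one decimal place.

ΔT = λ ΔF = 0.58 × 2.09 = 1.2122 K.

ΔT = 1.2 K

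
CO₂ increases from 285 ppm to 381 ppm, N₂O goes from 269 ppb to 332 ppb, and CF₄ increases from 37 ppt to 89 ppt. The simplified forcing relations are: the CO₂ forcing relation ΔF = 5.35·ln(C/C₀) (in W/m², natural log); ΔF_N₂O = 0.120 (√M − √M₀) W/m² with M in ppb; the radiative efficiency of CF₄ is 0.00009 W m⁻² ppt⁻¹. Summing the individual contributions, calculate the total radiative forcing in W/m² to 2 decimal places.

ΔF = 1.78 W/m²

CO₂: 5.35 × ln(381/285) = 5.35 × ln(1.33684) = 5.35 × 0.29031 = 1.5532 W/m².
N₂O: 0.120 × (√332 − √269) = 0.120 × (18.2209 − 16.4012) = 0.120 × 1.8197 = 0.2184 W/m².
CF₄: ΔF = 0.00009 × (89 − 37) = 0.00009 × 52 = 0.0047 W/m².
Total ΔF = 1.5532 + 0.2184 + 0.0047 = 1.7763 W/m².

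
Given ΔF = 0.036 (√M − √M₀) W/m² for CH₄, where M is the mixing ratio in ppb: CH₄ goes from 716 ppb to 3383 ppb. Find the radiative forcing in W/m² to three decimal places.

CH₄: 0.036 × (√3383 − √716) = 0.036 × (58.1636 − 26.7582) = 0.036 × 31.4054 = 1.1306 W/m².

ΔF = 1.131 W/m²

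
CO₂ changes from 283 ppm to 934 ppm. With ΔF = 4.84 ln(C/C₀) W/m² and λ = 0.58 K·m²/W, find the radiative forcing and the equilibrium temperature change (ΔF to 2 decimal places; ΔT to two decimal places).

ΔF = 5.78 W/m²; ΔT = 3.35 K

CO₂: 4.84 × ln(934/283) = 4.84 × ln(3.30035) = 4.84 × 1.19403 = 5.7791 W/m².
ΔT = λ ΔF = 0.58 × 5.78 = 3.3524 K.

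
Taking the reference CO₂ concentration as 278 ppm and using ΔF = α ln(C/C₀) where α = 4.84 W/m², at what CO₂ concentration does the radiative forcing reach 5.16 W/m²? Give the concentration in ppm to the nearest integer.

Set 4.84 ln(C/278) = 5.16, so ln(C/278) = 5.16/4.84 = 1.06612.
Then C/278 = e^1.06612 = 2.90409, giving C = 278 × 2.90409 = 807.34 ppm.

C ≈ 807 ppm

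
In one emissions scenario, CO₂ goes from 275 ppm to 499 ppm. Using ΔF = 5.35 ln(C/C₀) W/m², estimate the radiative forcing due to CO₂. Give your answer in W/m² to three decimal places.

ΔF = 3.188 W/m²

CO₂: 5.35 × ln(499/275) = 5.35 × ln(1.81455) = 5.35 × 0.59584 = 3.1877 W/m².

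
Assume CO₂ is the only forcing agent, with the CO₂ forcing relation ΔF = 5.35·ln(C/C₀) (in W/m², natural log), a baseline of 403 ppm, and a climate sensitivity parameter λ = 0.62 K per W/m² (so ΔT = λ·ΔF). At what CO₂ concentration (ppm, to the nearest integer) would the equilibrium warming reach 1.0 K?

C ≈ 545 ppm

Required forcing: ΔF = ΔT/λ = 1.0/0.62 = 1.6129 W/m².
Then ln(C/403) = ΔF/5.35 = 1.6129/5.35 = 0.30148.
So C = 403 × e^0.30148 = 403 × 1.35186 = 544.80 ppm.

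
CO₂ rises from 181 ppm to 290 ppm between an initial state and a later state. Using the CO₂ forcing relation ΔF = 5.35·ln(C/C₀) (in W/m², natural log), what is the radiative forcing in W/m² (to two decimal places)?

CO₂: 5.35 × ln(290/181) = 5.35 × ln(1.60221) = 5.35 × 0.47138 = 2.5219 W/m².

ΔF = 2.52 W/m²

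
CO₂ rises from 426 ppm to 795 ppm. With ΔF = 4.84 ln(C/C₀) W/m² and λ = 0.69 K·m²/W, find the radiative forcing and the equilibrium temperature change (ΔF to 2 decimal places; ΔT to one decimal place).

ΔF = 3.02 W/m²; ΔT = 2.1 K

CO₂: 4.84 × ln(795/426) = 4.84 × ln(1.86620) = 4.84 × 0.62390 = 3.0197 W/m².
ΔT = λ ΔF = 0.69 × 3.02 = 2.0838 K.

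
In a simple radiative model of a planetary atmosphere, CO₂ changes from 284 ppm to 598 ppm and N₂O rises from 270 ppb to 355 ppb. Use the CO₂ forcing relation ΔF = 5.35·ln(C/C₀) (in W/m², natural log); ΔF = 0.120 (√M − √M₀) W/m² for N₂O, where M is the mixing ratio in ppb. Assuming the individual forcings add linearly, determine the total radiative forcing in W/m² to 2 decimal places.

ΔF = 4.27 W/m²

CO₂: 5.35 × ln(598/284) = 5.35 × ln(2.10563) = 5.35 × 0.74461 = 3.9837 W/m².
N₂O: 0.120 × (√355 − √270) = 0.120 × (18.8414 − 16.4317) = 0.120 × 2.4097 = 0.2892 W/m².
Total ΔF = 3.9837 + 0.2892 = 4.2729 W/m².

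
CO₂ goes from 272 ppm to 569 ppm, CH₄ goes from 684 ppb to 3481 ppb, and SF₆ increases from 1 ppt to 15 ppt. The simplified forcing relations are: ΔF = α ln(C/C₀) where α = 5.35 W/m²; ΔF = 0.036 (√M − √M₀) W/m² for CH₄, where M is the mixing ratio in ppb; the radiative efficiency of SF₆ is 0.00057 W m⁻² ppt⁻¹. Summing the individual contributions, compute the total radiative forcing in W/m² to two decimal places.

CO₂: 5.35 × ln(569/272) = 5.35 × ln(2.09191) = 5.35 × 0.73808 = 3.9487 W/m².
CH₄: 0.036 × (√3481 − √684) = 0.036 × (59.0000 − 26.1534) = 0.036 × 32.8466 = 1.1825 W/m².
SF₆: ΔF = 0.00057 × (15 − 1) = 0.00057 × 14 = 0.0080 W/m².
Total ΔF = 3.9487 + 1.1825 + 0.0080 = 5.1392 W/m².

ΔF = 5.14 W/m²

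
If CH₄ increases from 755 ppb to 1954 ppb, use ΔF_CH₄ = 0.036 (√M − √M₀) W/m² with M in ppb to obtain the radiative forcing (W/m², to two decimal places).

ΔF = 0.60 W/m²

CH₄: 0.036 × (√1954 − √755) = 0.036 × (44.2041 − 27.4773) = 0.036 × 16.7268 = 0.6022 W/m².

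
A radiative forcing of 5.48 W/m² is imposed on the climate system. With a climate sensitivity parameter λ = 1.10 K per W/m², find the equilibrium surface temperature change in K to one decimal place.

ΔT = 6.0 K

ΔT = λ ΔF = 1.10 × 5.48 = 6.0280 K.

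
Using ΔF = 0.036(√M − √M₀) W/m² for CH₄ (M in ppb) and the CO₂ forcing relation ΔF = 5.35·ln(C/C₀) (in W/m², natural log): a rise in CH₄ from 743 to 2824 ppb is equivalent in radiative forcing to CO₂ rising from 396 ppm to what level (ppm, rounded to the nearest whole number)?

CH₄ forcing: 0.036 × (√2824 − √743) = 0.036 × (53.1413 − 27.2580) = 0.036 × 25.8833 = 0.93180 W/m².
Set 5.35 ln(C/396) = 0.93180: ln(C/396) = 0.93180/5.35 = 0.17417, so C = 396 × e^0.17417 = 396 × 1.19026 = 471.34 ppm.

C ≈ 471 ppm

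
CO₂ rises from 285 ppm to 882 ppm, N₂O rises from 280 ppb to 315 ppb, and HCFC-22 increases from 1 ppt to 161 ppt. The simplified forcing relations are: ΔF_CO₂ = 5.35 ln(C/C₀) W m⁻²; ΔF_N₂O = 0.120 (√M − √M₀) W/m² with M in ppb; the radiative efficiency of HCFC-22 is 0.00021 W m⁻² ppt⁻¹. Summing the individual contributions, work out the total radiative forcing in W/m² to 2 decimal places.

CO₂: 5.35 × ln(882/285) = 5.35 × ln(3.09474) = 5.35 × 1.12970 = 6.0439 W/m².
N₂O: 0.120 × (√315 − √280) = 0.120 × (17.7482 − 16.7332) = 0.120 × 1.0150 = 0.1218 W/m².
HCFC-22: ΔF = 0.00021 × (161 − 1) = 0.00021 × 160 = 0.0336 W/m².
Total ΔF = 6.0439 + 0.1218 + 0.0336 = 6.1993 W/m².

ΔF = 6.20 W/m²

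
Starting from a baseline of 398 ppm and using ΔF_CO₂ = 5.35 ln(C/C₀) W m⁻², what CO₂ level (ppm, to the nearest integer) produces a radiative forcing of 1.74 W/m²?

Set 5.35 ln(C/398) = 1.74, so ln(C/398) = 1.74/5.35 = 0.32523.
Then C/398 = e^0.32523 = 1.38435, giving C = 398 × 1.38435 = 550.97 ppm.

C ≈ 551 ppm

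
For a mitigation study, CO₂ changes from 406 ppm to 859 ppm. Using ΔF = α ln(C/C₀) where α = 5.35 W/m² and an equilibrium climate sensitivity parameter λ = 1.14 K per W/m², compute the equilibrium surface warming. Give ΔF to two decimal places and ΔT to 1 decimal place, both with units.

CO₂: 5.35 × ln(859/406) = 5.35 × ln(2.11576) = 5.35 × 0.74941 = 4.0093 W/m².
ΔT = λ ΔF = 1.14 × 4.01 = 4.5714 K.

ΔF = 4.01 W/m²; ΔT = 4.6 K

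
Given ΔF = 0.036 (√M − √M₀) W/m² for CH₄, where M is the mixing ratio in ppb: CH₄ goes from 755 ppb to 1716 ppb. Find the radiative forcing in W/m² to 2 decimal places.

CH₄: 0.036 × (√1716 − √755) = 0.036 × (41.4246 − 27.4773) = 0.036 × 13.9473 = 0.5021 W/m².

ΔF = 0.50 W/m²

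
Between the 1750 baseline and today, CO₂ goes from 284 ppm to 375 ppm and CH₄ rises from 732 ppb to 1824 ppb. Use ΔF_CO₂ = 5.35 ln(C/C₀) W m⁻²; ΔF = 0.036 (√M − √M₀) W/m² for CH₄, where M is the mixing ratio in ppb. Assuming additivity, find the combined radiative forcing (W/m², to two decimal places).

ΔF = 2.05 W/m²

CO₂: 5.35 × ln(375/284) = 5.35 × ln(1.32042) = 5.35 × 0.27795 = 1.4870 W/m².
CH₄: 0.036 × (√1824 − √732) = 0.036 × (42.7083 − 27.0555) = 0.036 × 15.6528 = 0.5635 W/m².
Total ΔF = 1.4870 + 0.5635 = 2.0505 W/m².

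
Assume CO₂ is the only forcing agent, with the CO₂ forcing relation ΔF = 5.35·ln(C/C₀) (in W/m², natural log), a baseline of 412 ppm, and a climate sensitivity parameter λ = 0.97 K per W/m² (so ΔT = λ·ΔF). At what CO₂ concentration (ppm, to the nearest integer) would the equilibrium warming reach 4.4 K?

Required forcing: ΔF = ΔT/λ = 4.4/0.97 = 4.5361 W/m².
Then ln(C/412) = ΔF/5.35 = 4.5361/5.35 = 0.84787.
So C = 412 × e^0.84787 = 412 × 2.33467 = 961.88 ppm.

C ≈ 962 ppm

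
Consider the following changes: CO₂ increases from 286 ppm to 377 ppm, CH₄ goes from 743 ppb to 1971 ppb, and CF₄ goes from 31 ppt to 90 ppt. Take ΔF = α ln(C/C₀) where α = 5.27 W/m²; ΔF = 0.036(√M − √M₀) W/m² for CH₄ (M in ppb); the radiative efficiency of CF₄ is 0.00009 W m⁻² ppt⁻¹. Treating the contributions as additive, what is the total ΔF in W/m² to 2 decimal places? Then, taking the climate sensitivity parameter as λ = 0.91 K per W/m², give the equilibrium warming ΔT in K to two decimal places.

ΔF = 2.08 W/m²; ΔT = 1.89 K

CO₂: 5.27 × ln(377/286) = 5.27 × ln(1.31818) = 5.27 × 0.27625 = 1.4558 W/m².
CH₄: 0.036 × (√1971 − √743) = 0.036 × (44.3959 − 27.2580) = 0.036 × 17.1379 = 0.6170 W/m².
CF₄: ΔF = 0.00009 × (90 − 31) = 0.00009 × 59 = 0.0053 W/m².
Total ΔF = 1.4558 + 0.6170 + 0.0053 = 2.0781 W/m².
ΔT = λ ΔF = 0.91 × 2.08 = 1.8928 K.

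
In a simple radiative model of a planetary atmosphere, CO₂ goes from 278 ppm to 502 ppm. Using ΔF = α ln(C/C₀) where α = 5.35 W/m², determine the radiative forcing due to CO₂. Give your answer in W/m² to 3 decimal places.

CO₂ absorption bands are partially saturated, so forcing scales with the logarithm of the concentration ratio.
CO₂: 5.35 × ln(502/278) = 5.35 × ln(1.80576) = 5.35 × 0.59098 = 3.1617 W/m².

ΔF = 3.162 W/m²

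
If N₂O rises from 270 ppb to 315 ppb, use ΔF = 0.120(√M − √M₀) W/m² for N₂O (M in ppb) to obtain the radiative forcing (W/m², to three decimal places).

N₂O: 0.120 × (√315 − √270) = 0.120 × (17.7482 − 16.4317) = 0.120 × 1.3165 = 0.1580 W/m².

ΔF = 0.158 W/m²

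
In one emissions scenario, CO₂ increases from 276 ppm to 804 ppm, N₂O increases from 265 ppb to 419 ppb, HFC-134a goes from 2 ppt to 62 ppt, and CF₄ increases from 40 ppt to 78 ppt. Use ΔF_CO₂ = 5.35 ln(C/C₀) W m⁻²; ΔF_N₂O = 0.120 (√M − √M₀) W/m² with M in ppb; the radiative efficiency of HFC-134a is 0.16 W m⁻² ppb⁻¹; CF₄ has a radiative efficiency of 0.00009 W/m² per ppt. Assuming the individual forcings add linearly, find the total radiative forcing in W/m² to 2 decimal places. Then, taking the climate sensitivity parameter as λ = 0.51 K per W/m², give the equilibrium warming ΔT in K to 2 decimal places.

CO₂: 5.35 × ln(804/276) = 5.35 × ln(2.91304) = 5.35 × 1.06920 = 5.7202 W/m².
N₂O: 0.120 × (√419 − √265) = 0.120 × (20.4695 − 16.2788) = 0.120 × 4.1907 = 0.5029 W/m².
HFC-134a: Δ = 62 − 2 = 60 ppt = 0.060 ppb; ΔF = 0.16 × 0.060 = 0.0096 W/m².
CF₄: ΔF = 0.00009 × (78 − 40) = 0.00009 × 38 = 0.0034 W/m².
Total ΔF = 5.7202 + 0.5029 + 0.0096 + 0.0034 = 6.2361 W/m².
ΔT = λ ΔF = 0.51 × 6.24 = 3.1824 K.

ΔF = 6.24 W/m²; ΔT = 3.18 K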